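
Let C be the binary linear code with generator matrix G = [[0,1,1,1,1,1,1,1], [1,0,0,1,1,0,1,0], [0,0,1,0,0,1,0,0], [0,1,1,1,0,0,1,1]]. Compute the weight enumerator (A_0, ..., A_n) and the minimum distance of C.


Weight distribution: A_0 = 1, A_2 = 3, A_3 = 1, A_4 = 3, A_5 = 6, A_6 = 1, A_7 = 1. Minimum distance d = 2.

Enumerate all 2^4 = 16 messages m ∈ F_2^4.
For each, compute codeword c = mG in F_2^8, then tally its weight.
  m = 0000 → c = 00000000, weight = 0.
  m = 1000 → c = 01111111, weight = 7.
  m = 0100 → c = 10011010, weight = 4.
  m = 1100 → c = 11100101, weight = 5.
  m = 0010 → c = 00100100, weight = 2.
  m = 1010 → c = 01011011, weight = 5.
  m = 0110 → c = 10111110, weight = 6.
  m = 1110 → c = 11000001, weight = 3.
  m = 0001 → c = 01110011, weight = 5.
  m = 1001 → c = 00001100, weight = 2.
  m = 0101 → c = 11101001, weight = 5.
  m = 1101 → c = 10010110, weight = 4.
  m = 0011 → c = 01010111, weight = 5.
  m = 1011 → c = 00101000, weight = 2.
  m = 0111 → c = 11001101, weight = 5.
  m = 1111 → c = 10110010, weight = 4.
Tally weights:
  weight 0: 1 codewords.
  weight 2: 3 codewords.
  weight 3: 1 codewords.
  weight 4: 3 codewords.
  weight 5: 6 codewords.
  weight 6: 1 codewords.
  weight 7: 1 codewords.
Minimum distance d = smallest w > 0 with A_w > 0 = 2.
Sanity: Σ A_w = 16 = 2^4 = 16 ✓.


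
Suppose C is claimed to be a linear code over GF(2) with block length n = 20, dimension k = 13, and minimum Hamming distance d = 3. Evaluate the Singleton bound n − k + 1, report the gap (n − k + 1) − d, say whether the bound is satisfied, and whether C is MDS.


Singleton RHS = n − k + 1 = 8, slack = 5, bound satisfied, not MDS.

Singleton bound: d ≤ n − k + 1.
Here n = 20, k = 13, so n − k + 1 = 8.
Given d = 3, check d ≤ 8: YES.
Slack = (n − k + 1) − d = 5.
The code is NOT MDS (slack = 5 > 0).
Description: the claimed parameters are [20, 13, 3]_2; such a code would be non-MDS.


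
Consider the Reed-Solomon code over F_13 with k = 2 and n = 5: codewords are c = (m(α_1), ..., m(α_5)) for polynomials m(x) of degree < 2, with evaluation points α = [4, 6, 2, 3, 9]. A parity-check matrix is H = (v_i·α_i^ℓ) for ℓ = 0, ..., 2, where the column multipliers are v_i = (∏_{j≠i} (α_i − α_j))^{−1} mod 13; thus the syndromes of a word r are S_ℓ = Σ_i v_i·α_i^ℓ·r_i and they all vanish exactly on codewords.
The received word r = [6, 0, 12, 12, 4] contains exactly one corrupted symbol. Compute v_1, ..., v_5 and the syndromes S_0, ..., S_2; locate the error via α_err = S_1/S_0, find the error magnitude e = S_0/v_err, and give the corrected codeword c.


S = (2, 6, 5), error at position 4, error magnitude e = 3, c = [6, 0, 12, 9, 4].

Step 1: column multipliers v_i = (∏_{j≠i}(α_i − α_j))^{−1} mod 13.
  i = 1 (α = 4): (4−6)(4−2)(4−3)(4−9) = (−2)·2·1·(−5) = 20 ≡ 7, so v_1 = 7^{−1} = 2 (mod 13).
  i = 2 (α = 6): (6−4)(6−2)(6−3)(6−9) = 2·4·3·(−3) = −72 ≡ 6, so v_2 = 6^{−1} = 11 (mod 13).
  i = 3 (α = 2): (2−4)(2−6)(2−3)(2−9) = (−2)·(−4)·(−1)·(−7) = 56 ≡ 4, so v_3 = 4^{−1} = 10 (mod 13).
  i = 4 (α = 3): (3−4)(3−6)(3−2)(3−9) = (−1)·(−3)·1·(−6) = −18 ≡ 8, so v_4 = 8^{−1} = 5 (mod 13).
  i = 5 (α = 9): (9−4)(9−6)(9−2)(9−3) = 5·3·7·6 = 630 ≡ 6, so v_5 = 6^{−1} = 11 (mod 13).
  v = [2, 11, 10, 5, 11].
Step 2: syndromes of r = [6, 0, 12, 12, 4] (all sums mod 13).
  S_0 = Σ v_i r_i = 2·6 + 11·0 + 10·12 + 5·12 + 11·4 = 236 ≡ 2.
  S_1 = Σ v_i α_i r_i = 2·4·6 + 11·6·0 + 10·2·12 + 5·3·12 + 11·9·4 = 864 ≡ 6.
  α_i^2 mod 13 = [3, 10, 4, 9, 3].
  S_2 = Σ v_i α_i^2 r_i = 2·3·6 + 11·10·0 + 10·4·12 + 5·9·12 + 11·3·4 = 1188 ≡ 5.
  S = (2, 6, 5) ≠ 0, so r is not a codeword (an error is present).
Step 3: locate the error. For a single error e at position i, S_ℓ = v_i·e·α_i^ℓ, so α_err = S_1/S_0.
  S_0^{−1} = 2^{−1} = 7 (mod 13), so α_err = 6·7 = 42 ≡ 3 = α_4. Error position i = 4.
  Consistency check: S_2/S_1 = 5·11 = 55 ≡ 3 = α_err ✓ (single-error assumption holds).
Step 4: error magnitude e = S_0/v_4 = S_0·∏_{j≠4}(α_4 − α_j) = 2·8 = 16 ≡ 3 (mod 13).
Step 5: correct position 4: c_4 = r_4 − e = 12 − 3 ≡ 9 (mod 13). Hence c = [6, 0, 12, 9, 4].
  Check: interpolating c through the α_i gives m(x) = 5 + 10·x (degree < 2) with m(α_i) = c_i for every i, so c is indeed a codeword.


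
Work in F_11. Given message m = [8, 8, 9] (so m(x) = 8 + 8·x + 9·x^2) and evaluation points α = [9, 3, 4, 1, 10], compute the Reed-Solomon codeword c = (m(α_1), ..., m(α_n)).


c = [6, 3, 8, 3, 9]

Message polynomial: m(x) = 8 + 8·x + 9·x^2 (mod 11).
For each evaluation point α_i, compute m(α_i) mod 11:
  α_1 = 9: Horner steps 9 → 1 → 6, so m(9) = 6.
  α_2 = 3: Horner steps 9 → 2 → 3, so m(3) = 3.
  α_3 = 4: Horner steps 9 → 0 → 8, so m(4) = 8.
  α_4 = 1: Horner steps 9 → 6 → 3, so m(1) = 3.
  α_5 = 10: Horner steps 9 → 10 → 9, so m(10) = 9.
Codeword c = [6, 3, 8, 3, 9] ∈ F_11^5.


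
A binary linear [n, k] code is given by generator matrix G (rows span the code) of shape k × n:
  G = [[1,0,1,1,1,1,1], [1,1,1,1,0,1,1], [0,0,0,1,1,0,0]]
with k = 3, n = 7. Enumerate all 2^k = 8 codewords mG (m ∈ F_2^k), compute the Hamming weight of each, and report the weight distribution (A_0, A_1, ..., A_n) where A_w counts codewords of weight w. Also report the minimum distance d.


Weight distribution: A_0 = 1, A_2 = 3, A_4 = 1, A_6 = 3. Minimum distance d = 2.

Enumerate all 2^3 = 8 messages m ∈ F_2^3.
For each, compute codeword c = mG in F_2^7, then tally its weight.
  m = 000 → c = 0000000, weight = 0.
  m = 100 → c = 1011111, weight = 6.
  m = 010 → c = 1111011, weight = 6.
  m = 110 → c = 0100100, weight = 2.
  m = 001 → c = 0001100, weight = 2.
  m = 101 → c = 1010011, weight = 4.
  m = 011 → c = 1110111, weight = 6.
  m = 111 → c = 0101000, weight = 2.
Tally weights:
  weight 0: 1 codewords.
  weight 2: 3 codewords.
  weight 4: 1 codewords.
  weight 6: 3 codewords.
Minimum distance d = smallest w > 0 with A_w > 0 = 2.
Sanity: Σ A_w = 8 = 2^3 = 8 ✓.


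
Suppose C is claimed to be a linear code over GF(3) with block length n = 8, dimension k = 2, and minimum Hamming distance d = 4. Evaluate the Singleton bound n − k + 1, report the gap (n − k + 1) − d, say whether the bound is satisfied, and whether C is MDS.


Singleton RHS = n − k + 1 = 7, slack = 3, bound satisfied, not MDS.

Singleton bound: d ≤ n − k + 1.
Here n = 8, k = 2, so n − k + 1 = 7.
Given d = 4, check d ≤ 7: YES.
Slack = (n − k + 1) − d = 3.
The code is NOT MDS (slack = 3 > 0).
Description: the claimed parameters are [8, 2, 4]_3; such a code would be non-MDS.


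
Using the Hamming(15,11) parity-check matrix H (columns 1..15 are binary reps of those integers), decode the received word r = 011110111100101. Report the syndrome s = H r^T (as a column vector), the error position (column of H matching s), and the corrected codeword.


s = (1, 1, 1, 0)^T, error position = 14, corrected codeword c = 011110111100111

Compute s = H r^T mod 2 one row at a time:
  s_1 = 1 + 1 + 1 + 0 + 0 + 1 + 0 + 1 = 5 ≡ 1 (mod 2).
  s_2 = 1 + 1 + 0 + 1 + 0 + 1 + 0 + 1 = 5 ≡ 1 (mod 2).
  s_3 = 1 + 1 + 0 + 1 + 1 + 0 + 0 + 1 = 5 ≡ 1 (mod 2).
  s_4 = 0 + 1 + 1 + 1 + 1 + 0 + 1 + 1 = 6 ≡ 0 (mod 2).
s = (1, 1, 1, 0)^T — this equals column 14 of H (binary 1110), so error is at position 14.
Correct: flip bit 14 of r = 011110111100101 to get c = 011110111100111.


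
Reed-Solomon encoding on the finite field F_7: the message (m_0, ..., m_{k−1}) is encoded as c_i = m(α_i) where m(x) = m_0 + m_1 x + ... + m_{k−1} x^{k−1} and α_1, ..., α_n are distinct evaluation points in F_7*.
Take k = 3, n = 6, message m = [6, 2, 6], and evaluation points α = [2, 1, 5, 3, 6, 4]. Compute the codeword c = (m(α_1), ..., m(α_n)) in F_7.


c = [6, 0, 5, 3, 3, 5]

Message polynomial: m(x) = 6 + 2·x + 6·x^2 (mod 7).
For each evaluation point α_i, compute m(α_i) mod 7:
  α_1 = 2: Horner steps 6 → 0 → 6, so m(2) = 6.
  α_2 = 1: Horner steps 6 → 1 → 0, so m(1) = 0.
  α_3 = 5: Horner steps 6 → 4 → 5, so m(5) = 5.
  α_4 = 3: Horner steps 6 → 6 → 3, so m(3) = 3.
  α_5 = 6: Horner steps 6 → 3 → 3, so m(6) = 3.
  α_6 = 4: Horner steps 6 → 5 → 5, so m(4) = 5.
Codeword c = [6, 0, 5, 3, 3, 5] ∈ F_7^6.


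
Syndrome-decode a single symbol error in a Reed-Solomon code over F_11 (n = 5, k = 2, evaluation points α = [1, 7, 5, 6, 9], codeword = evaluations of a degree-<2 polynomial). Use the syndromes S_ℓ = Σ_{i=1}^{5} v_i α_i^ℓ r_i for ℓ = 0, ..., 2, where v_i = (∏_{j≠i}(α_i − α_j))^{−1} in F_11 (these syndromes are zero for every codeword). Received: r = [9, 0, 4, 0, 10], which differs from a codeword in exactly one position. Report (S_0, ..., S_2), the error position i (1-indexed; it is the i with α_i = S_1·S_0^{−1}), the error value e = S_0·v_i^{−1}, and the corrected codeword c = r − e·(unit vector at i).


S = (9, 8, 1), error at position 2, error magnitude e = 4, c = [9, 7, 4, 0, 10].

Step 1: column multipliers v_i = (∏_{j≠i}(α_i − α_j))^{−1} mod 11.
  i = 1 (α = 1): (1−7)(1−5)(1−6)(1−9) = (−6)·(−4)·(−5)·(−8) = 960 ≡ 3, so v_1 = 3^{−1} = 4 (mod 11).
  i = 2 (α = 7): (7−1)(7−5)(7−6)(7−9) = 6·2·1·(−2) = −24 ≡ 9, so v_2 = 9^{−1} = 5 (mod 11).
  i = 3 (α = 5): (5−1)(5−7)(5−6)(5−9) = 4·(−2)·(−1)·(−4) = −32 ≡ 1, so v_3 = 1^{−1} = 1 (mod 11).
  i = 4 (α = 6): (6−1)(6−7)(6−5)(6−9) = 5·(−1)·1·(−3) = 15 ≡ 4, so v_4 = 4^{−1} = 3 (mod 11).
  i = 5 (α = 9): (9−1)(9−7)(9−5)(9−6) = 8·2·4·3 = 192 ≡ 5, so v_5 = 5^{−1} = 9 (mod 11).
  v = [4, 5, 1, 3, 9].
Step 2: syndromes of r = [9, 0, 4, 0, 10] (all sums mod 11).
  S_0 = Σ v_i r_i = 4·9 + 5·0 + 1·4 + 3·0 + 9·10 = 130 ≡ 9.
  S_1 = Σ v_i α_i r_i = 4·1·9 + 5·7·0 + 1·5·4 + 3·6·0 + 9·9·10 = 866 ≡ 8.
  α_i^2 mod 11 = [1, 5, 3, 3, 4].
  S_2 = Σ v_i α_i^2 r_i = 4·1·9 + 5·5·0 + 1·3·4 + 3·3·0 + 9·4·10 = 408 ≡ 1.
  S = (9, 8, 1) ≠ 0, so r is not a codeword (an error is present).
Step 3: locate the error. For a single error e at position i, S_ℓ = v_i·e·α_i^ℓ, so α_err = S_1/S_0.
  S_0^{−1} = 9^{−1} = 5 (mod 11), so α_err = 8·5 = 40 ≡ 7 = α_2. Error position i = 2.
  Consistency check: S_2/S_1 = 1·7 = 7 ≡ 7 = α_err ✓ (single-error assumption holds).
Step 4: error magnitude e = S_0/v_2 = S_0·∏_{j≠2}(α_2 − α_j) = 9·9 = 81 ≡ 4 (mod 11).
Step 5: correct position 2: c_2 = r_2 − e = 0 − 4 ≡ 7 (mod 11). Hence c = [9, 7, 4, 0, 10].
  Check: interpolating c through the α_i gives m(x) = 2 + 7·x (degree < 2) with m(α_i) = c_i for every i, so c is indeed a codeword.


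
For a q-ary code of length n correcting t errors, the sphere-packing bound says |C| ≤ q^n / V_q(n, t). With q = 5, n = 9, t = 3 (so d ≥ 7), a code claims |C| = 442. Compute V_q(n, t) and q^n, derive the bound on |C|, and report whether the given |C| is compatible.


V_q(n, t) = 5989, q^n = 1953125, Hamming bound = 326, |C| = 442 > bound (violated).

Step 1: Compute V_q(n, t) = Σ_{j=0}^3 C(n, j) (q−1)^j.
  j = 0: C(9,0)·(4)^0 = 1·1 = 1.
  j = 1: C(9,1)·(4)^1 = 9·4 = 36.
  j = 2: C(9,2)·(4)^2 = 36·16 = 576.
  j = 3: C(9,3)·(4)^3 = 84·64 = 5376.
  V_q(n, t) = 1 + 36 + 576 + 5376 = 5989.
Step 2: q^n = 5^9 = 1953125.
Step 3: Hamming bound ⌊q^n / V_q(n,t)⌋ = ⌊1953125/5989⌋ = 326.
Step 4: Compare |C| = 442 to 326: violated.
The claimed |C| lies above the Hamming bound, so no 5-ary code of length 9 with d ≥ 7 can have 442 codewords.


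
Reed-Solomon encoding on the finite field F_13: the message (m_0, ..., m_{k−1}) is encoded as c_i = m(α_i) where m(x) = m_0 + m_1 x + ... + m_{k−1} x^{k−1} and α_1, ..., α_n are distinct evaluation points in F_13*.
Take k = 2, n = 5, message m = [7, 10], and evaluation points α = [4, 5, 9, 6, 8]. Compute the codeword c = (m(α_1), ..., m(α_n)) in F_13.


c = [8, 5, 6, 2, 9]

Message polynomial: m(x) = 7 + 10·x (mod 13).
For each evaluation point α_i, compute m(α_i) mod 13:
  α_1 = 4: Horner steps 10 → 8, so m(4) = 8.
  α_2 = 5: Horner steps 10 → 5, so m(5) = 5.
  α_3 = 9: Horner steps 10 → 6, so m(9) = 6.
  α_4 = 6: Horner steps 10 → 2, so m(6) = 2.
  α_5 = 8: Horner steps 10 → 9, so m(8) = 9.
Codeword c = [8, 5, 6, 2, 9] ∈ F_13^5.


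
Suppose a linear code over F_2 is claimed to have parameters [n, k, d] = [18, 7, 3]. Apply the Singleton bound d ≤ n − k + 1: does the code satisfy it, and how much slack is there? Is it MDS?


Singleton RHS = n − k + 1 = 12, slack = 9, bound satisfied, not MDS.

Singleton bound: d ≤ n − k + 1.
Here n = 18, k = 7, so n − k + 1 = 12.
Given d = 3, check d ≤ 12: YES.
Slack = (n − k + 1) − d = 9.
The code is NOT MDS (slack = 9 > 0).
Description: the claimed parameters are [18, 7, 3]_2; such a code would be non-MDS.


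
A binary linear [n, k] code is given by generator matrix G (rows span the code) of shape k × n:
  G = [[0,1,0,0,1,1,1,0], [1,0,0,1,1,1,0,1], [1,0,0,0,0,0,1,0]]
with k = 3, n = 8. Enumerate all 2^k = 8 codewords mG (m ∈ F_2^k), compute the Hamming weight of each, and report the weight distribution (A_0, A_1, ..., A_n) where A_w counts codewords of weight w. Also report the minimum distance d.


Weight distribution: A_0 = 1, A_2 = 1, A_3 = 1, A_4 = 2, A_5 = 3. Minimum distance d = 2.

Enumerate all 2^3 = 8 messages m ∈ F_2^3.
For each, compute codeword c = mG in F_2^8, then tally its weight.
  m = 000 → c = 00000000, weight = 0.
  m = 100 → c = 01001110, weight = 4.
  m = 010 → c = 10011101, weight = 5.
  m = 110 → c = 11010011, weight = 5.
  m = 001 → c = 10000010, weight = 2.
  m = 101 → c = 11001100, weight = 4.
  m = 011 → c = 00011111, weight = 5.
  m = 111 → c = 01010001, weight = 3.
Tally weights:
  weight 0: 1 codewords.
  weight 2: 1 codewords.
  weight 3: 1 codewords.
  weight 4: 2 codewords.
  weight 5: 3 codewords.
Minimum distance d = smallest w > 0 with A_w > 0 = 2.
Sanity: Σ A_w = 8 = 2^3 = 8 ✓.


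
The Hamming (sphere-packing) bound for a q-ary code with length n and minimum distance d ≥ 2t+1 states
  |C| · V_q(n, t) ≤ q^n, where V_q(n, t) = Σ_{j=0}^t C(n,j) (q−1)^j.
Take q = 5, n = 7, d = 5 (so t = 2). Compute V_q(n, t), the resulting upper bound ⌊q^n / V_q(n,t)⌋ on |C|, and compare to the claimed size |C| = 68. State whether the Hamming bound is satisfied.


V_q(n, t) = 365, q^n = 78125, Hamming bound = 214, |C| = 68 ≤ bound (satisfied).

Step 1: Compute V_q(n, t) = Σ_{j=0}^2 C(n, j) (q−1)^j.
  j = 0: C(7,0)·(4)^0 = 1·1 = 1.
  j = 1: C(7,1)·(4)^1 = 7·4 = 28.
  j = 2: C(7,2)·(4)^2 = 21·16 = 336.
  V_q(n, t) = 1 + 28 + 336 = 365.
Step 2: q^n = 5^7 = 78125.
Step 3: Hamming bound ⌊q^n / V_q(n,t)⌋ = ⌊78125/365⌋ = 214.
Step 4: Compare |C| = 68 to 214: satisfied.
The claimed |C| lies below the Hamming bound.


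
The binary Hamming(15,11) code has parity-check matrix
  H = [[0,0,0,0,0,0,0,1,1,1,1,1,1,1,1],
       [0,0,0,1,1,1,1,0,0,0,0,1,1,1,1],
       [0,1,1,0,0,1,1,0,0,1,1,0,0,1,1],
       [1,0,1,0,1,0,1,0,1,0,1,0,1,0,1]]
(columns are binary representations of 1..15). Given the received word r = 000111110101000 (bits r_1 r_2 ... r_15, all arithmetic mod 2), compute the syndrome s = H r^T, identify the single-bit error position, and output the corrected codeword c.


s = (1, 1, 1, 0)^T, error position = 14, corrected codeword c = 000111110101010

Compute s = H r^T mod 2 one row at a time:
  s_1 = 1 + 0 + 1 + 0 + 1 + 0 + 0 + 0 = 3 ≡ 1 (mod 2).
  s_2 = 1 + 1 + 1 + 1 + 1 + 0 + 0 + 0 = 5 ≡ 1 (mod 2).
  s_3 = 0 + 0 + 1 + 1 + 1 + 0 + 0 + 0 = 3 ≡ 1 (mod 2).
  s_4 = 0 + 0 + 1 + 1 + 0 + 0 + 0 + 0 = 2 ≡ 0 (mod 2).
s = (1, 1, 1, 0)^T — this equals column 14 of H (binary 1110), so error is at position 14.
Correct: flip bit 14 of r = 000111110101000 to get c = 000111110101010.


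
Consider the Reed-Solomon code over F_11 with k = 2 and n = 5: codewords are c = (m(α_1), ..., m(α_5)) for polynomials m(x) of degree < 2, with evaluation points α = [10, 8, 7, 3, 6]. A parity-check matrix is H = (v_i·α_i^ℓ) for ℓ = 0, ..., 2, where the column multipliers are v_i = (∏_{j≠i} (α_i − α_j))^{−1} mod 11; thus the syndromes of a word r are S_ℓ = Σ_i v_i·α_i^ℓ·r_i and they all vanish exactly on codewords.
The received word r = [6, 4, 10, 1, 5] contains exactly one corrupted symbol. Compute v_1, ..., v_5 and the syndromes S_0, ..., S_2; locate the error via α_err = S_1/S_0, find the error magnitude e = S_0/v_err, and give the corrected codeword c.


S = (1, 10, 1), error at position 1, error magnitude e = 3, c = [3, 4, 10, 1, 5].

Step 1: column multipliers v_i = (∏_{j≠i}(α_i − α_j))^{−1} mod 11.
  i = 1 (α = 10): (10−8)(10−7)(10−3)(10−6) = 2·3·7·4 = 168 ≡ 3, so v_1 = 3^{−1} = 4 (mod 11).
  i = 2 (α = 8): (8−10)(8−7)(8−3)(8−6) = (−2)·1·5·2 = −20 ≡ 2, so v_2 = 2^{−1} = 6 (mod 11).
  i = 3 (α = 7): (7−10)(7−8)(7−3)(7−6) = (−3)·(−1)·4·1 = 12 ≡ 1, so v_3 = 1^{−1} = 1 (mod 11).
  i = 4 (α = 3): (3−10)(3−8)(3−7)(3−6) = (−7)·(−5)·(−4)·(−3) = 420 ≡ 2, so v_4 = 2^{−1} = 6 (mod 11).
  i = 5 (α = 6): (6−10)(6−8)(6−7)(6−3) = (−4)·(−2)·(−1)·3 = −24 ≡ 9, so v_5 = 9^{−1} = 5 (mod 11).
  v = [4, 6, 1, 6, 5].
Step 2: syndromes of r = [6, 4, 10, 1, 5] (all sums mod 11).
  S_0 = Σ v_i r_i = 4·6 + 6·4 + 1·10 + 6·1 + 5·5 = 89 ≡ 1.
  S_1 = Σ v_i α_i r_i = 4·10·6 + 6·8·4 + 1·7·10 + 6·3·1 + 5·6·5 = 670 ≡ 10.
  α_i^2 mod 11 = [1, 9, 5, 9, 3].
  S_2 = Σ v_i α_i^2 r_i = 4·1·6 + 6·9·4 + 1·5·10 + 6·9·1 + 5·3·5 = 419 ≡ 1.
  S = (1, 10, 1) ≠ 0, so r is not a codeword (an error is present).
Step 3: locate the error. For a single error e at position i, S_ℓ = v_i·e·α_i^ℓ, so α_err = S_1/S_0.
  S_0^{−1} = 1^{−1} = 1 (mod 11), so α_err = 10·1 = 10 ≡ 10 = α_1. Error position i = 1.
  Consistency check: S_2/S_1 = 1·10 = 10 ≡ 10 = α_err ✓ (single-error assumption holds).
Step 4: error magnitude e = S_0/v_1 = S_0·∏_{j≠1}(α_1 − α_j) = 1·3 = 3 ≡ 3 (mod 11).
Step 5: correct position 1: c_1 = r_1 − e = 6 − 3 ≡ 3 (mod 11). Hence c = [3, 4, 10, 1, 5].
  Check: interpolating c through the α_i gives m(x) = 8 + 5·x (degree < 2) with m(α_i) = c_i for every i, so c is indeed a codeword.


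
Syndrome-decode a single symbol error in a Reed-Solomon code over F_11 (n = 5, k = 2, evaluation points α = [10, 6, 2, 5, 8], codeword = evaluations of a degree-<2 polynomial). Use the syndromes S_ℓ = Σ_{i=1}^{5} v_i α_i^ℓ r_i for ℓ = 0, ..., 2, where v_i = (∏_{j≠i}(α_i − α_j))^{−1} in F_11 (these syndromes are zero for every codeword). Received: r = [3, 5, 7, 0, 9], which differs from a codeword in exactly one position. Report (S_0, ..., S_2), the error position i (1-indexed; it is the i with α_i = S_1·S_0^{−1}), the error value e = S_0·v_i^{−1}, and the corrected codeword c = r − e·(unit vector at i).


S = (1, 8, 9), error at position 5, error magnitude e = 5, c = [3, 5, 7, 0, 4].

Step 1: column multipliers v_i = (∏_{j≠i}(α_i − α_j))^{−1} mod 11.
  i = 1 (α = 10): (10−6)(10−2)(10−5)(10−8) = 4·8·5·2 = 320 ≡ 1, so v_1 = 1^{−1} = 1 (mod 11).
  i = 2 (α = 6): (6−10)(6−2)(6−5)(6−8) = (−4)·4·1·(−2) = 32 ≡ 10, so v_2 = 10^{−1} = 10 (mod 11).
  i = 3 (α = 2): (2−10)(2−6)(2−5)(2−8) = (−8)·(−4)·(−3)·(−6) = 576 ≡ 4, so v_3 = 4^{−1} = 3 (mod 11).
  i = 4 (α = 5): (5−10)(5−6)(5−2)(5−8) = (−5)·(−1)·3·(−3) = −45 ≡ 10, so v_4 = 10^{−1} = 10 (mod 11).
  i = 5 (α = 8): (8−10)(8−6)(8−2)(8−5) = (−2)·2·6·3 = −72 ≡ 5, so v_5 = 5^{−1} = 9 (mod 11).
  v = [1, 10, 3, 10, 9].
Step 2: syndromes of r = [3, 5, 7, 0, 9] (all sums mod 11).
  S_0 = Σ v_i r_i = 1·3 + 10·5 + 3·7 + 10·0 + 9·9 = 155 ≡ 1.
  S_1 = Σ v_i α_i r_i = 1·10·3 + 10·6·5 + 3·2·7 + 10·5·0 + 9·8·9 = 1020 ≡ 8.
  α_i^2 mod 11 = [1, 3, 4, 3, 9].
  S_2 = Σ v_i α_i^2 r_i = 1·1·3 + 10·3·5 + 3·4·7 + 10·3·0 + 9·9·9 = 966 ≡ 9.
  S = (1, 8, 9) ≠ 0, so r is not a codeword (an error is present).
Step 3: locate the error. For a single error e at position i, S_ℓ = v_i·e·α_i^ℓ, so α_err = S_1/S_0.
  S_0^{−1} = 1^{−1} = 1 (mod 11), so α_err = 8·1 = 8 ≡ 8 = α_5. Error position i = 5.
  Consistency check: S_2/S_1 = 9·7 = 63 ≡ 8 = α_err ✓ (single-error assumption holds).
Step 4: error magnitude e = S_0/v_5 = S_0·∏_{j≠5}(α_5 − α_j) = 1·5 = 5 ≡ 5 (mod 11).
Step 5: correct position 5: c_5 = r_5 − e = 9 − 5 ≡ 4 (mod 11). Hence c = [3, 5, 7, 0, 4].
  Check: interpolating c through the α_i gives m(x) = 8 + 5·x (degree < 2) with m(α_i) = c_i for every i, so c is indeed a codeword.


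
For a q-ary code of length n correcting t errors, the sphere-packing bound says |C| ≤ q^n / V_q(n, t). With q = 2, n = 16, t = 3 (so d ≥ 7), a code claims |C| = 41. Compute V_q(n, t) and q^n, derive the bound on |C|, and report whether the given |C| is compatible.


V_q(n, t) = 697, q^n = 65536, Hamming bound = 94, |C| = 41 ≤ bound (satisfied).

Step 1: Compute V_q(n, t) = Σ_{j=0}^3 C(n, j) (q−1)^j.
  j = 0: C(16,0)·(1)^0 = 1·1 = 1.
  j = 1: C(16,1)·(1)^1 = 16·1 = 16.
  j = 2: C(16,2)·(1)^2 = 120·1 = 120.
  j = 3: C(16,3)·(1)^3 = 560·1 = 560.
  V_q(n, t) = 1 + 16 + 120 + 560 = 697.
Step 2: q^n = 2^16 = 65536.
Step 3: Hamming bound ⌊q^n / V_q(n,t)⌋ = ⌊65536/697⌋ = 94.
Step 4: Compare |C| = 41 to 94: satisfied.
The claimed |C| lies below the Hamming bound.


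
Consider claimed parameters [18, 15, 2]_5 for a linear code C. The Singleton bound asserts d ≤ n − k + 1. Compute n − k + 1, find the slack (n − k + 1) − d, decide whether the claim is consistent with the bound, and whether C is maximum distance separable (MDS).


Singleton RHS = n − k + 1 = 4, slack = 2, bound satisfied, not MDS.

Singleton bound: d ≤ n − k + 1.
Here n = 18, k = 15, so n − k + 1 = 4.
Given d = 2, check d ≤ 4: YES.
Slack = (n − k + 1) − d = 2.
The code is NOT MDS (slack = 2 > 0).
Description: the claimed parameters are [18, 15, 2]_5; such a code would be non-MDS.


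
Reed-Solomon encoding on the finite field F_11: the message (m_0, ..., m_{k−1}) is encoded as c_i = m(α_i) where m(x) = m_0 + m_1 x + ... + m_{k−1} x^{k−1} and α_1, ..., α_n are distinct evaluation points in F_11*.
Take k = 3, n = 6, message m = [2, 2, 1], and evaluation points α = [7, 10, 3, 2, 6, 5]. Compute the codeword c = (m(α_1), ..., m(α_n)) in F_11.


c = [10, 1, 6, 10, 6, 4]

Message polynomial: m(x) = 2 + 2·x + 1·x^2 (mod 11).
For each evaluation point α_i, compute m(α_i) mod 11:
  α_1 = 7: Horner steps 1 → 9 → 10, so m(7) = 10.
  α_2 = 10: Horner steps 1 → 1 → 1, so m(10) = 1.
  α_3 = 3: Horner steps 1 → 5 → 6, so m(3) = 6.
  α_4 = 2: Horner steps 1 → 4 → 10, so m(2) = 10.
  α_5 = 6: Horner steps 1 → 8 → 6, so m(6) = 6.
  α_6 = 5: Horner steps 1 → 7 → 4, so m(5) = 4.
Codeword c = [10, 1, 6, 10, 6, 4] ∈ F_11^6.


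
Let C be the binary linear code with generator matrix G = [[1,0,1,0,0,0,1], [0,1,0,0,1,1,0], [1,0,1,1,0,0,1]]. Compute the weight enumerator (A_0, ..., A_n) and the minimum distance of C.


Weight distribution: A_0 = 1, A_1 = 1, A_3 = 2, A_4 = 2, A_6 = 1, A_7 = 1. Minimum distance d = 1.

Enumerate all 2^3 = 8 messages m ∈ F_2^3.
For each, compute codeword c = mG in F_2^7, then tally its weight.
  m = 000 → c = 0000000, weight = 0.
  m = 100 → c = 1010001, weight = 3.
  m = 010 → c = 0100110, weight = 3.
  m = 110 → c = 1110111, weight = 6.
  m = 001 → c = 1011001, weight = 4.
  m = 101 → c = 0001000, weight = 1.
  m = 011 → c = 1111111, weight = 7.
  m = 111 → c = 0101110, weight = 4.
Tally weights:
  weight 0: 1 codewords.
  weight 1: 1 codewords.
  weight 3: 2 codewords.
  weight 4: 2 codewords.
  weight 6: 1 codewords.
  weight 7: 1 codewords.
Minimum distance d = smallest w > 0 with A_w > 0 = 1.
Sanity: Σ A_w = 8 = 2^3 = 8 ✓.


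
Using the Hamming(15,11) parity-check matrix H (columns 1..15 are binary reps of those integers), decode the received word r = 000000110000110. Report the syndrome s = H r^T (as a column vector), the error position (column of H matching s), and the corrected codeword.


s = (1, 1, 0, 0)^T, error position = 12, corrected codeword c = 000000110001110

Compute s = H r^T mod 2 one row at a time:
  s_1 = 1 + 0 + 0 + 0 + 0 + 1 + 1 + 0 = 3 ≡ 1 (mod 2).
  s_2 = 0 + 0 + 0 + 1 + 0 + 1 + 1 + 0 = 3 ≡ 1 (mod 2).
  s_3 = 0 + 0 + 0 + 1 + 0 + 0 + 1 + 0 = 2 ≡ 0 (mod 2).
  s_4 = 0 + 0 + 0 + 1 + 0 + 0 + 1 + 0 = 2 ≡ 0 (mod 2).
s = (1, 1, 0, 0)^T — this equals column 12 of H (binary 1100), so error is at position 12.
Correct: flip bit 12 of r = 000000110000110 to get c = 000000110001110.


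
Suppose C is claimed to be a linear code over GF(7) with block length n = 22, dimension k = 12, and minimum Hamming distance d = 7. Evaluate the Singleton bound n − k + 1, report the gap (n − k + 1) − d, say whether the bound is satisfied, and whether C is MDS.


Singleton RHS = n − k + 1 = 11, slack = 4, bound satisfied, not MDS.

Singleton bound: d ≤ n − k + 1.
Here n = 22, k = 12, so n − k + 1 = 11.
Given d = 7, check d ≤ 11: YES.
Slack = (n − k + 1) − d = 4.
The code is NOT MDS (slack = 4 > 0).
Description: the claimed parameters are [22, 12, 7]_7; such a code would be non-MDS.


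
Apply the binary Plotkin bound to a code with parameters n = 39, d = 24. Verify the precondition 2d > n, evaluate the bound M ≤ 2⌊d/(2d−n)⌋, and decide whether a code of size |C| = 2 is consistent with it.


Plotkin bound M ≤ 4; given |C| = 2 ≤ bound (satisfied).

Check applicability: 2d = 48, n = 39.
2d − n = 9 > 0, so Plotkin applies.
Compute d/(2d−n) = 24/9 ≈ 2.6667.
⌊d/(2d−n)⌋ = 2.
Plotkin bound: M ≤ 2·2 = 4.
Given |C| = 2, check: satisfied.
This |C| is below the Plotkin bound.


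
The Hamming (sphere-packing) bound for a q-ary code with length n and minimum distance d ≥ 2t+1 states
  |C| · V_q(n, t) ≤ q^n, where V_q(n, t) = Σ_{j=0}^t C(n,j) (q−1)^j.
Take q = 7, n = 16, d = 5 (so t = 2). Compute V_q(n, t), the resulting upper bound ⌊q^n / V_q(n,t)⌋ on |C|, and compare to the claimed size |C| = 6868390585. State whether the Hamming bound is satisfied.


V_q(n, t) = 4417, q^n = 33232930569601, Hamming bound = 7523869270, |C| = 6868390585 ≤ bound (satisfied).

Step 1: Compute V_q(n, t) = Σ_{j=0}^2 C(n, j) (q−1)^j.
  j = 0: C(16,0)·(6)^0 = 1·1 = 1.
  j = 1: C(16,1)·(6)^1 = 16·6 = 96.
  j = 2: C(16,2)·(6)^2 = 120·36 = 4320.
  V_q(n, t) = 1 + 96 + 4320 = 4417.
Step 2: q^n = 7^16 = 33232930569601.
Step 3: Hamming bound ⌊q^n / V_q(n,t)⌋ = ⌊33232930569601/4417⌋ = 7523869270.
Step 4: Compare |C| = 6868390585 to 7523869270: satisfied.
The claimed |C| lies below the Hamming bound.


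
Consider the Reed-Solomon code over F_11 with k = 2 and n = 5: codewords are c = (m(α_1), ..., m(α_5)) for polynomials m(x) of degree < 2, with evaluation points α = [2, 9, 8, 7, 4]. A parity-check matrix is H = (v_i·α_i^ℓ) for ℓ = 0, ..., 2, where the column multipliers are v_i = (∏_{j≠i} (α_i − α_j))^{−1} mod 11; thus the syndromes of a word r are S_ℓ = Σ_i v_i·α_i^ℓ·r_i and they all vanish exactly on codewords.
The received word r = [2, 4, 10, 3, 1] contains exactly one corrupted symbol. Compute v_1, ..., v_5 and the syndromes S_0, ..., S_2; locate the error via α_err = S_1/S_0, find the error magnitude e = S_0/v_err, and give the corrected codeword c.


S = (8, 1, 7), error at position 4, error magnitude e = 9, c = [2, 4, 10, 5, 1].

Step 1: column multipliers v_i = (∏_{j≠i}(α_i − α_j))^{−1} mod 11.
  i = 1 (α = 2): (2−9)(2−8)(2−7)(2−4) = (−7)·(−6)·(−5)·(−2) = 420 ≡ 2, so v_1 = 2^{−1} = 6 (mod 11).
  i = 2 (α = 9): (9−2)(9−8)(9−7)(9−4) = 7·1·2·5 = 70 ≡ 4, so v_2 = 4^{−1} = 3 (mod 11).
  i = 3 (α = 8): (8−2)(8−9)(8−7)(8−4) = 6·(−1)·1·4 = −24 ≡ 9, so v_3 = 9^{−1} = 5 (mod 11).
  i = 4 (α = 7): (7−2)(7−9)(7−8)(7−4) = 5·(−2)·(−1)·3 = 30 ≡ 8, so v_4 = 8^{−1} = 7 (mod 11).
  i = 5 (α = 4): (4−2)(4−9)(4−8)(4−7) = 2·(−5)·(−4)·(−3) = −120 ≡ 1, so v_5 = 1^{−1} = 1 (mod 11).
  v = [6, 3, 5, 7, 1].
Step 2: syndromes of r = [2, 4, 10, 3, 1] (all sums mod 11).
  S_0 = Σ v_i r_i = 6·2 + 3·4 + 5·10 + 7·3 + 1·1 = 96 ≡ 8.
  S_1 = Σ v_i α_i r_i = 6·2·2 + 3·9·4 + 5·8·10 + 7·7·3 + 1·4·1 = 683 ≡ 1.
  α_i^2 mod 11 = [4, 4, 9, 5, 5].
  S_2 = Σ v_i α_i^2 r_i = 6·4·2 + 3·4·4 + 5·9·10 + 7·5·3 + 1·5·1 = 656 ≡ 7.
  S = (8, 1, 7) ≠ 0, so r is not a codeword (an error is present).
Step 3: locate the error. For a single error e at position i, S_ℓ = v_i·e·α_i^ℓ, so α_err = S_1/S_0.
  S_0^{−1} = 8^{−1} = 7 (mod 11), so α_err = 1·7 = 7 ≡ 7 = α_4. Error position i = 4.
  Consistency check: S_2/S_1 = 7·1 = 7 ≡ 7 = α_err ✓ (single-error assumption holds).
Step 4: error magnitude e = S_0/v_4 = S_0·∏_{j≠4}(α_4 − α_j) = 8·8 = 64 ≡ 9 (mod 11).
Step 5: correct position 4: c_4 = r_4 − e = 3 − 9 ≡ 5 (mod 11). Hence c = [2, 4, 10, 5, 1].
  Check: interpolating c through the α_i gives m(x) = 3 + 5·x (degree < 2) with m(α_i) = c_i for every i, so c is indeed a codeword.


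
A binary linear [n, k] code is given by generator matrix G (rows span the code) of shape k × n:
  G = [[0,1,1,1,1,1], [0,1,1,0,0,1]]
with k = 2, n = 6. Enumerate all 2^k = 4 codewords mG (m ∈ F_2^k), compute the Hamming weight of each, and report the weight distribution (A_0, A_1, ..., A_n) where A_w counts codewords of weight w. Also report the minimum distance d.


Weight distribution: A_0 = 1, A_2 = 1, A_3 = 1, A_5 = 1. Minimum distance d = 2.

Enumerate all 2^2 = 4 messages m ∈ F_2^2.
For each, compute codeword c = mG in F_2^6, then tally its weight.
  m = 00 → c = 000000, weight = 0.
  m = 10 → c = 011111, weight = 5.
  m = 01 → c = 011001, weight = 3.
  m = 11 → c = 000110, weight = 2.
Tally weights:
  weight 0: 1 codewords.
  weight 2: 1 codewords.
  weight 3: 1 codewords.
  weight 5: 1 codewords.
Minimum distance d = smallest w > 0 with A_w > 0 = 2.
Sanity: Σ A_w = 4 = 2^2 = 4 ✓.


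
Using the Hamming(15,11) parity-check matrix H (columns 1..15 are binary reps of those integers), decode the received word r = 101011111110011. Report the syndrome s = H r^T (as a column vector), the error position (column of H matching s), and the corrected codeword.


s = (0, 1, 1, 1)^T, error position = 7, corrected codeword c = 101011011110011

Compute s = H r^T mod 2 one row at a time:
  s_1 = 1 + 1 + 1 + 1 + 0 + 0 + 1 + 1 = 6 ≡ 0 (mod 2).
  s_2 = 0 + 1 + 1 + 1 + 0 + 0 + 1 + 1 = 5 ≡ 1 (mod 2).
  s_3 = 0 + 1 + 1 + 1 + 1 + 1 + 1 + 1 = 7 ≡ 1 (mod 2).
  s_4 = 1 + 1 + 1 + 1 + 1 + 1 + 0 + 1 = 7 ≡ 1 (mod 2).
s = (0, 1, 1, 1)^T — this equals column 7 of H (binary 0111), so error is at position 7.
Correct: flip bit 7 of r = 101011111110011 to get c = 101011011110011.


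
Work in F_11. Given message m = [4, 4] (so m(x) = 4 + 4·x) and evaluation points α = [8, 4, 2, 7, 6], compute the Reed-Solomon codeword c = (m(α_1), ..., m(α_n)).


c = [3, 9, 1, 10, 6]

Message polynomial: m(x) = 4 + 4·x (mod 11).
For each evaluation point α_i, compute m(α_i) mod 11:
  α_1 = 8: Horner steps 4 → 3, so m(8) = 3.
  α_2 = 4: Horner steps 4 → 9, so m(4) = 9.
  α_3 = 2: Horner steps 4 → 1, so m(2) = 1.
  α_4 = 7: Horner steps 4 → 10, so m(7) = 10.
  α_5 = 6: Horner steps 4 → 6, so m(6) = 6.
Codeword c = [3, 9, 1, 10, 6] ∈ F_11^5.


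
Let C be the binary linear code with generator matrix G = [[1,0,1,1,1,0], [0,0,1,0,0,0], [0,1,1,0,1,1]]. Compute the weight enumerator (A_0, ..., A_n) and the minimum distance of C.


Weight distribution: A_0 = 1, A_1 = 1, A_3 = 2, A_4 = 3, A_5 = 1. Minimum distance d = 1.

Enumerate all 2^3 = 8 messages m ∈ F_2^3.
For each, compute codeword c = mG in F_2^6, then tally its weight.
  m = 000 → c = 000000, weight = 0.
  m = 100 → c = 101110, weight = 4.
  m = 010 → c = 001000, weight = 1.
  m = 110 → c = 100110, weight = 3.
  m = 001 → c = 011011, weight = 4.
  m = 101 → c = 110101, weight = 4.
  m = 011 → c = 010011, weight = 3.
  m = 111 → c = 111101, weight = 5.
Tally weights:
  weight 0: 1 codewords.
  weight 1: 1 codewords.
  weight 3: 2 codewords.
  weight 4: 3 codewords.
  weight 5: 1 codewords.
Minimum distance d = smallest w > 0 with A_w > 0 = 1.
Sanity: Σ A_w = 8 = 2^3 = 8 ✓.


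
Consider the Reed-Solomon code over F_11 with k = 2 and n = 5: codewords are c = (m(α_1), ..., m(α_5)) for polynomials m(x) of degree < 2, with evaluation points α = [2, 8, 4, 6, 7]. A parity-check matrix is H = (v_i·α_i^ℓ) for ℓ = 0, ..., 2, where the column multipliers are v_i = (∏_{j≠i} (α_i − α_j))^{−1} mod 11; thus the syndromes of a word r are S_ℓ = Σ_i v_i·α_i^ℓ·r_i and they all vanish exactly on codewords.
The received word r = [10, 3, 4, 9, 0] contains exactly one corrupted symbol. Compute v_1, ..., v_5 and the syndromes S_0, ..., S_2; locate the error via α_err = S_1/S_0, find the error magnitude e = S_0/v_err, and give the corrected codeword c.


S = (7, 5, 2), error at position 5, error magnitude e = 5, c = [10, 3, 4, 9, 6].

Step 1: column multipliers v_i = (∏_{j≠i}(α_i − α_j))^{−1} mod 11.
  i = 1 (α = 2): (2−8)(2−4)(2−6)(2−7) = (−6)·(−2)·(−4)·(−5) = 240 ≡ 9, so v_1 = 9^{−1} = 5 (mod 11).
  i = 2 (α = 8): (8−2)(8−4)(8−6)(8−7) = 6·4·2·1 = 48 ≡ 4, so v_2 = 4^{−1} = 3 (mod 11).
  i = 3 (α = 4): (4−2)(4−8)(4−6)(4−7) = 2·(−4)·(−2)·(−3) = −48 ≡ 7, so v_3 = 7^{−1} = 8 (mod 11).
  i = 4 (α = 6): (6−2)(6−8)(6−4)(6−7) = 4·(−2)·2·(−1) = 16 ≡ 5, so v_4 = 5^{−1} = 9 (mod 11).
  i = 5 (α = 7): (7−2)(7−8)(7−4)(7−6) = 5·(−1)·3·1 = −15 ≡ 7, so v_5 = 7^{−1} = 8 (mod 11).
  v = [5, 3, 8, 9, 8].
Step 2: syndromes of r = [10, 3, 4, 9, 0] (all sums mod 11).
  S_0 = Σ v_i r_i = 5·10 + 3·3 + 8·4 + 9·9 + 8·0 = 172 ≡ 7.
  S_1 = Σ v_i α_i r_i = 5·2·10 + 3·8·3 + 8·4·4 + 9·6·9 + 8·7·0 = 786 ≡ 5.
  α_i^2 mod 11 = [4, 9, 5, 3, 5].
  S_2 = Σ v_i α_i^2 r_i = 5·4·10 + 3·9·3 + 8·5·4 + 9·3·9 + 8·5·0 = 684 ≡ 2.
  S = (7, 5, 2) ≠ 0, so r is not a codeword (an error is present).
Step 3: locate the error. For a single error e at position i, S_ℓ = v_i·e·α_i^ℓ, so α_err = S_1/S_0.
  S_0^{−1} = 7^{−1} = 8 (mod 11), so α_err = 5·8 = 40 ≡ 7 = α_5. Error position i = 5.
  Consistency check: S_2/S_1 = 2·9 = 18 ≡ 7 = α_err ✓ (single-error assumption holds).
Step 4: error magnitude e = S_0/v_5 = S_0·∏_{j≠5}(α_5 − α_j) = 7·7 = 49 ≡ 5 (mod 11).
Step 5: correct position 5: c_5 = r_5 − e = 0 − 5 ≡ 6 (mod 11). Hence c = [10, 3, 4, 9, 6].
  Check: interpolating c through the α_i gives m(x) = 5 + 8·x (degree < 2) with m(α_i) = c_i for every i, so c is indeed a codeword.


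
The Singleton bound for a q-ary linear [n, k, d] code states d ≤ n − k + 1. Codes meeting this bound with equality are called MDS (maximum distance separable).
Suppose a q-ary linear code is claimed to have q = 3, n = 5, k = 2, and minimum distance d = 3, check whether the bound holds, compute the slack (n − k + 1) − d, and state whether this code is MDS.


Singleton RHS = n − k + 1 = 4, slack = 1, bound satisfied, not MDS.

Singleton bound: d ≤ n − k + 1.
Here n = 5, k = 2, so n − k + 1 = 4.
Given d = 3, check d ≤ 4: YES.
Slack = (n − k + 1) − d = 1.
The code is NOT MDS (slack = 1 > 0).
Description: the claimed parameters are [5, 2, 3]_3; such a code would be non-MDS.


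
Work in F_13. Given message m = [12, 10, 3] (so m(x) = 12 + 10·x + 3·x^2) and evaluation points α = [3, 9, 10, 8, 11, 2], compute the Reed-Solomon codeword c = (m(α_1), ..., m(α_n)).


c = [4, 7, 9, 11, 4, 5]

Message polynomial: m(x) = 12 + 10·x + 3·x^2 (mod 13).
For each evaluation point α_i, compute m(α_i) mod 13:
  α_1 = 3: Horner steps 3 → 6 → 4, so m(3) = 4.
  α_2 = 9: Horner steps 3 → 11 → 7, so m(9) = 7.
  α_3 = 10: Horner steps 3 → 1 → 9, so m(10) = 9.
  α_4 = 8: Horner steps 3 → 8 → 11, so m(8) = 11.
  α_5 = 11: Horner steps 3 → 4 → 4, so m(11) = 4.
  α_6 = 2: Horner steps 3 → 3 → 5, so m(2) = 5.
Codeword c = [4, 7, 9, 11, 4, 5] ∈ F_13^6.


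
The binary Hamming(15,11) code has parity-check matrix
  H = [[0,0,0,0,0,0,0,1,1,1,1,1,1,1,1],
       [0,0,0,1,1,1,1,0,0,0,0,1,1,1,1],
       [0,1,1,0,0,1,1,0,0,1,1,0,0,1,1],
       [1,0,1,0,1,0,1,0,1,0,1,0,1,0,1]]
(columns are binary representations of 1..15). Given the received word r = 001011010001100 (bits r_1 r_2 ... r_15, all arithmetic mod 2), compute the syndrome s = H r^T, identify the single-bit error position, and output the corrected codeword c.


s = (1, 0, 0, 1)^T, error position = 9, corrected codeword c = 001011011001100

Compute s = H r^T mod 2 one row at a time:
  s_1 = 1 + 0 + 0 + 0 + 1 + 1 + 0 + 0 = 3 ≡ 1 (mod 2).
  s_2 = 0 + 1 + 1 + 0 + 1 + 1 + 0 + 0 = 4 ≡ 0 (mod 2).
  s_3 = 0 + 1 + 1 + 0 + 0 + 0 + 0 + 0 = 2 ≡ 0 (mod 2).
  s_4 = 0 + 1 + 1 + 0 + 0 + 0 + 1 + 0 = 3 ≡ 1 (mod 2).
s = (1, 0, 0, 1)^T — this equals column 9 of H (binary 1001), so error is at position 9.
Correct: flip bit 9 of r = 001011010001100 to get c = 001011011001100.


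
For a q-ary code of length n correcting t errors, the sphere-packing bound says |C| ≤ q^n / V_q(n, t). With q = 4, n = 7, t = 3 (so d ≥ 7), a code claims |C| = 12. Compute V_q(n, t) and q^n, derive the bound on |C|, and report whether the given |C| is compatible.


V_q(n, t) = 1156, q^n = 16384, Hamming bound = 14, |C| = 12 ≤ bound (satisfied).

Step 1: Compute V_q(n, t) = Σ_{j=0}^3 C(n, j) (q−1)^j.
  j = 0: C(7,0)·(3)^0 = 1·1 = 1.
  j = 1: C(7,1)·(3)^1 = 7·3 = 21.
  j = 2: C(7,2)·(3)^2 = 21·9 = 189.
  j = 3: C(7,3)·(3)^3 = 35·27 = 945.
  V_q(n, t) = 1 + 21 + 189 + 945 = 1156.
Step 2: q^n = 4^7 = 16384.
Step 3: Hamming bound ⌊q^n / V_q(n,t)⌋ = ⌊16384/1156⌋ = 14.
Step 4: Compare |C| = 12 to 14: satisfied.
The claimed |C| lies below the Hamming bound.


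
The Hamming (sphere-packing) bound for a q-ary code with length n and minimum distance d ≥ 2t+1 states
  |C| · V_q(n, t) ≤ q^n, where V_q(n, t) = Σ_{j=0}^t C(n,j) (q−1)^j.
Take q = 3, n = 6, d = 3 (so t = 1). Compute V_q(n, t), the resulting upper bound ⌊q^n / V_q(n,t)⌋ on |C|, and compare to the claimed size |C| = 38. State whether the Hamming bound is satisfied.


V_q(n, t) = 13, q^n = 729, Hamming bound = 56, |C| = 38 ≤ bound (satisfied).

Step 1: Compute V_q(n, t) = Σ_{j=0}^1 C(n, j) (q−1)^j.
  j = 0: C(6,0)·(2)^0 = 1·1 = 1.
  j = 1: C(6,1)·(2)^1 = 6·2 = 12.
  V_q(n, t) = 1 + 12 = 13.
Step 2: q^n = 3^6 = 729.
Step 3: Hamming bound ⌊q^n / V_q(n,t)⌋ = ⌊729/13⌋ = 56.
Step 4: Compare |C| = 38 to 56: satisfied.
The claimed |C| lies below the Hamming bound.


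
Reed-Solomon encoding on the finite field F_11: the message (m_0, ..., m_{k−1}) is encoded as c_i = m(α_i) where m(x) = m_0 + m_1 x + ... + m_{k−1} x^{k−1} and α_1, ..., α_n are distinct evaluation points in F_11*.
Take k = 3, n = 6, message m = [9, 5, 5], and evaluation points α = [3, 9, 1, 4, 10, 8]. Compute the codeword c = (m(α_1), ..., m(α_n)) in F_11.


c = [3, 8, 8, 10, 9, 6]

Message polynomial: m(x) = 9 + 5·x + 5·x^2 (mod 11).
For each evaluation point α_i, compute m(α_i) mod 11:
  α_1 = 3: Horner steps 5 → 9 → 3, so m(3) = 3.
  α_2 = 9: Horner steps 5 → 6 → 8, so m(9) = 8.
  α_3 = 1: Horner steps 5 → 10 → 8, so m(1) = 8.
  α_4 = 4: Horner steps 5 → 3 → 10, so m(4) = 10.
  α_5 = 10: Horner steps 5 → 0 → 9, so m(10) = 9.
  α_6 = 8: Horner steps 5 → 1 → 6, so m(8) = 6.
Codeword c = [3, 8, 8, 10, 9, 6] ∈ F_11^6.


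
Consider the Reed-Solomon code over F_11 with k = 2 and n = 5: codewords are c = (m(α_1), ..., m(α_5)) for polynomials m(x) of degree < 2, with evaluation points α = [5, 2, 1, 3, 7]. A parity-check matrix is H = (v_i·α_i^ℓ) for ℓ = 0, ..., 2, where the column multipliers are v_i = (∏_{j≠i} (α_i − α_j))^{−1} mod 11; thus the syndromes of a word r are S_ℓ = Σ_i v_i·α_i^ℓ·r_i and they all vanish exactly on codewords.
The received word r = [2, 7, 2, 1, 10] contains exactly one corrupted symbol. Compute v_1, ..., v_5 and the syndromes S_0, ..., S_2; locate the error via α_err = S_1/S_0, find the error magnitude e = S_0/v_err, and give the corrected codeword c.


S = (5, 3, 4), error at position 1, error magnitude e = 2, c = [0, 7, 2, 1, 10].

Step 1: column multipliers v_i = (∏_{j≠i}(α_i − α_j))^{−1} mod 11.
  i = 1 (α = 5): (5−2)(5−1)(5−3)(5−7) = 3·4·2·(−2) = −48 ≡ 7, so v_1 = 7^{−1} = 8 (mod 11).
  i = 2 (α = 2): (2−5)(2−1)(2−3)(2−7) = (−3)·1·(−1)·(−5) = −15 ≡ 7, so v_2 = 7^{−1} = 8 (mod 11).
  i = 3 (α = 1): (1−5)(1−2)(1−3)(1−7) = (−4)·(−1)·(−2)·(−6) = 48 ≡ 4, so v_3 = 4^{−1} = 3 (mod 11).
  i = 4 (α = 3): (3−5)(3−2)(3−1)(3−7) = (−2)·1·2·(−4) = 16 ≡ 5, so v_4 = 5^{−1} = 9 (mod 11).
  i = 5 (α = 7): (7−5)(7−2)(7−1)(7−3) = 2·5·6·4 = 240 ≡ 9, so v_5 = 9^{−1} = 5 (mod 11).
  v = [8, 8, 3, 9, 5].
Step 2: syndromes of r = [2, 7, 2, 1, 10] (all sums mod 11).
  S_0 = Σ v_i r_i = 8·2 + 8·7 + 3·2 + 9·1 + 5·10 = 137 ≡ 5.
  S_1 = Σ v_i α_i r_i = 8·5·2 + 8·2·7 + 3·1·2 + 9·3·1 + 5·7·10 = 575 ≡ 3.
  α_i^2 mod 11 = [3, 4, 1, 9, 5].
  S_2 = Σ v_i α_i^2 r_i = 8·3·2 + 8·4·7 + 3·1·2 + 9·9·1 + 5·5·10 = 609 ≡ 4.
  S = (5, 3, 4) ≠ 0, so r is not a codeword (an error is present).
Step 3: locate the error. For a single error e at position i, S_ℓ = v_i·e·α_i^ℓ, so α_err = S_1/S_0.
  S_0^{−1} = 5^{−1} = 9 (mod 11), so α_err = 3·9 = 27 ≡ 5 = α_1. Error position i = 1.
  Consistency check: S_2/S_1 = 4·4 = 16 ≡ 5 = α_err ✓ (single-error assumption holds).
Step 4: error magnitude e = S_0/v_1 = S_0·∏_{j≠1}(α_1 − α_j) = 5·7 = 35 ≡ 2 (mod 11).
Step 5: correct position 1: c_1 = r_1 − e = 2 − 2 ≡ 0 (mod 11). Hence c = [0, 7, 2, 1, 10].
  Check: interpolating c through the α_i gives m(x) = 8 + 5·x (degree < 2) with m(α_i) = c_i for every i, so c is indeed a codeword.
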